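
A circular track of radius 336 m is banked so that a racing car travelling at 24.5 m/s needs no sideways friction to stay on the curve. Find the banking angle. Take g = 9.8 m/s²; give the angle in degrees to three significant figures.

With no friction, the horizontal component of the normal force provides the centripetal force: N sinθ = mv²/r, while N cosθ = mg vertically.
Dividing: tanθ = v²/(r g) = (24.5)²/(336 × 9.8) = 600.2/3293 = 0.1823.
θ = arctan(0.1823) = 10.33°.

10.3°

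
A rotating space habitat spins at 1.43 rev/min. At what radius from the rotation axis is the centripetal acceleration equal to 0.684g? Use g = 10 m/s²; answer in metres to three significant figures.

305 m

ω = 1.43 rev/min × 2π/60 = 0.1497 rad/s.
a_c = ω²r = 0.684g ⇒ r = 0.684 × 10.0 / (0.1497)² = 6.840/0.02242 = 305.0 m.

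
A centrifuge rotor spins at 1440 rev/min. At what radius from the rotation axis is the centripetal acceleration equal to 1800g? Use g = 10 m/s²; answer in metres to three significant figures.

0.792 m

ω = 1440 rev/min × 2π/60 = 150.8 rad/s.
a_c = ω²r = 1800g ⇒ r = 1800 × 10.0 / (150.8)² = 18000/22740 = 0.7916 m.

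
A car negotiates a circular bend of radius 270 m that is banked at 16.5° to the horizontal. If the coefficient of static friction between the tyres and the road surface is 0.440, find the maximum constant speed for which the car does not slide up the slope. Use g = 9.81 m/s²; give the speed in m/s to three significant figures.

47.4 m/s

At the maximum speed, friction acts down the slope at its limiting value f = μN. Radially (horizontal, toward centre): N sinθ + μN cosθ = mv²/r. Vertically: N cosθ − μN sinθ = mg.
Dividing: v² = r g (sinθ + μcosθ)/(cosθ − μsinθ).
sinθ + μcosθ = 0.2840 + 0.440×0.9588 = 0.7059; cosθ − μsinθ = 0.9588 − 0.440×0.2840 = 0.8339.
v² = 270 × 9.81 × 0.7059/0.8339 = 2242 m²/s², so v = 47.35 m/s.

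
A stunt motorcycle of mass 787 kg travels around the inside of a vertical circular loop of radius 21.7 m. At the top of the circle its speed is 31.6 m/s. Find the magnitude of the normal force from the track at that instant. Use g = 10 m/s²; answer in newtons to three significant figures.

At the top, both N and the weight mg point inward (toward the centre), so N + mg = mv²/r.
N = m(v²/r − g) = 787 × ((31.6)²/21.7 − 10.0) = 787 × (46.02 − 10.0) = 787 × 36.02 = 28350 N.

28300 N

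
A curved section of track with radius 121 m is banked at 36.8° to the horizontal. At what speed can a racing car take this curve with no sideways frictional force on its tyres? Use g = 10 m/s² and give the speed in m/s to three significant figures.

30.1 m/s

On a frictionless banked curve, N sinθ = mv²/r and N cosθ = mg, so tanθ = v²/(rg).
v = √(r g tanθ) = √(121 × 10.0 × tan 36.8°) = √(121 × 10.0 × 0.7481) = √905.2 = 30.09 m/s.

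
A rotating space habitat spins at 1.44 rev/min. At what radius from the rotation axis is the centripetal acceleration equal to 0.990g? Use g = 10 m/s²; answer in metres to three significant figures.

435 m

ω = 1.44 rev/min × 2π/60 = 0.1508 rad/s.
a_c = ω²r = 0.990g ⇒ r = 0.990 × 10.0 / (0.1508)² = 9.900/0.02274 = 435.4 m.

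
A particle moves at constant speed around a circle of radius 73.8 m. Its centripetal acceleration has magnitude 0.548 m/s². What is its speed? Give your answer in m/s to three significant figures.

6.36 m/s

a_c = v²/r ⇒ v = √(a_c · r) = √(0.548 × 73.8) = √40.44 = 6.359 m/s.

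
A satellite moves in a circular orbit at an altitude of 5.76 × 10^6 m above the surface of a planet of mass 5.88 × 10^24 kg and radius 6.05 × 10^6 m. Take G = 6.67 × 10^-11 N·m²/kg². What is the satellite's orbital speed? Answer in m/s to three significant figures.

5760 m/s

Orbital radius r = R + h = 6.05 × 10^6 + 5.76 × 10^6 = 1.181 × 10^7 m.
Gravity supplies the centripetal force: G M m / r² = m v² / r, so v = √(GM/r).
v = √(6.67 × 10^-11 × 5.88 × 10^24 / 1.181 × 10^7) = √(3.321 × 10^7) = 5763 m/s.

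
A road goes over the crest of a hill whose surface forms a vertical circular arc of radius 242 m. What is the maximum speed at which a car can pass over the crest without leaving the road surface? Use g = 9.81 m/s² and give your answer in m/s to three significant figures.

48.7 m/s

At the crest the centre of the circle is below the car, so the net downward (centripetal) force is mg − N = mv²/r.
The car leaves the road when N → 0, giving v_max = √(g r) = √(9.81 × 242) = 48.72 m/s.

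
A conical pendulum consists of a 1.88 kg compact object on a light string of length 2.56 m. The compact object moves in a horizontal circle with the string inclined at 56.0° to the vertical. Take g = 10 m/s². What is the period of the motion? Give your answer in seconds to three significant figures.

2.38 s

r = L sinθ = 2.122 m. From T sinθ = mω²r and T cosθ = mg: tanθ = ω²r/g, so ω² = g tanθ / r = g/(L cosθ).
ω = √(g/(L cosθ)) = √(10.0/(2.56 × 0.5592)) = √6.986 = 2.643 rad/s.
Period = 2π/ω = 2.377 s.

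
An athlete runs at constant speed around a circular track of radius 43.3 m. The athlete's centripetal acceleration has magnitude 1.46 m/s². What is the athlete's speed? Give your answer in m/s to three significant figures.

a_c = v²/r ⇒ v = √(a_c · r) = √(1.46 × 43.3) = √63.22 = 7.951 m/s.

7.95 m/s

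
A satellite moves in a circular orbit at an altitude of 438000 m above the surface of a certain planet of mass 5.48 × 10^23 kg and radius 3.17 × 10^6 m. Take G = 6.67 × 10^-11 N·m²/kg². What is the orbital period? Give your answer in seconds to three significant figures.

7120 s

r = R + h = 3.17 × 10^6 + 438000 = 3.608 × 10^6 m. Gravity provides the centripetal force: G M m / r² = m v² / r ⇒ v = √(GM/r) = 3183 m/s.
T = 2πr/v = 2π × 3.608 × 10^6 / 3183 = 7122 s.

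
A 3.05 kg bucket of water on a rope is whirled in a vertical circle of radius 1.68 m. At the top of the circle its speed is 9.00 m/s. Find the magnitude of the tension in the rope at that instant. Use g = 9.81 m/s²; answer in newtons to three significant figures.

117 N

At the top, both T and the weight mg point inward (toward the centre), so T + mg = mv²/r.
T = m(v²/r − g) = 3.05 × ((9.00)²/1.68 − 9.81) = 3.05 × (48.21 − 9.81) = 3.05 × 38.40 = 117.1 N.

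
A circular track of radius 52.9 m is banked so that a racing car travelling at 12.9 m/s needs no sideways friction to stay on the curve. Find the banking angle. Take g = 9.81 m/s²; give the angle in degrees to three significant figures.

17.8°

For a frictionless banked turn: horizontally N sinθ = mv²/r and vertically N cosθ = mg.
Dividing: tanθ = v²/(r g) = (12.9)²/(52.9 × 9.81) = 166.4/518.9 = 0.3207.
θ = arctan(0.3207) = 17.78°.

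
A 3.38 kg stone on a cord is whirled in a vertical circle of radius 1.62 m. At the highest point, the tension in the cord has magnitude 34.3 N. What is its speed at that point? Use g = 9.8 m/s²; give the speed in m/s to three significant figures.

5.68 m/s

At the top, T + mg = mv²/r, so v = √(r(T/m + g)) = √(1.62 × (34.3/3.38 + 9.8)) = √(1.62 × 19.95) = √32.32 = 5.685 m/s.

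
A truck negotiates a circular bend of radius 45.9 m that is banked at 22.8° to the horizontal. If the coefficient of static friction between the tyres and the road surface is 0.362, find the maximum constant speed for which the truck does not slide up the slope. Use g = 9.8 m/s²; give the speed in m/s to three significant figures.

At the maximum speed, friction acts down the slope at its limiting value f = μN. Radially (horizontal, toward centre): N sinθ + μN cosθ = mv²/r. Vertically: N cosθ − μN sinθ = mg.
Dividing: v² = r g (sinθ + μcosθ)/(cosθ − μsinθ).
sinθ + μcosθ = 0.3875 + 0.362×0.9219 = 0.7212; cosθ − μsinθ = 0.9219 − 0.362×0.3875 = 0.7816.
v² = 45.9 × 9.8 × 0.7212/0.7816 = 415.1 m²/s², so v = 20.37 m/s.

20.4 m/s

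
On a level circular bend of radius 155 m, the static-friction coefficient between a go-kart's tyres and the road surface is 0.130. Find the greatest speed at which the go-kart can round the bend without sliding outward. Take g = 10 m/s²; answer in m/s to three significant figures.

Friction provides the centripetal force on a flat curve. At maximum speed it is at its limiting value: μ_s m g = m v²/r.
Mass cancels: v_max = √(μ_s g r) = √(0.130 × 10.0 × 155) = √201.5 = 14.20 m/s.

14.2 m/s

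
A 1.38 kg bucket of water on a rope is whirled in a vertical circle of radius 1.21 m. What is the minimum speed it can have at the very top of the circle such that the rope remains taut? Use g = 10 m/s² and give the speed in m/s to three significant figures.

3.48 m/s

At the highest point the centre is directly below, so both the weight and T act inward: T + mg = mv²/r.
At minimum speed T → 0, so mg = mv_min²/r ⇒ v_min = √(g r) = √(10.0 × 1.21) = 3.479 m/s.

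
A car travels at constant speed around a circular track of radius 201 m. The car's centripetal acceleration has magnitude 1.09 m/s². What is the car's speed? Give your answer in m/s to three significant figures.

a_c = v²/r ⇒ v = √(a_c · r) = √(1.09 × 201) = √219.1 = 14.80 m/s.

14.8 m/s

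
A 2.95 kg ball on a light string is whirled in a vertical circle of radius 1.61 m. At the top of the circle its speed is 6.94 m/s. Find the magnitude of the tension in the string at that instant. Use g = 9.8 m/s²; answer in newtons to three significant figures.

59.3 N

At the top, both T and the weight mg point inward (toward the centre), so T + mg = mv²/r.
T = m(v²/r − g) = 2.95 × ((6.94)²/1.61 − 9.8) = 2.95 × (29.92 − 9.8) = 2.95 × 20.12 = 59.34 N.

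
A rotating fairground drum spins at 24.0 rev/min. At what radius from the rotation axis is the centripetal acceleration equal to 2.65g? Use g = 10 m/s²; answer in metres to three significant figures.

ω = 24.0 rev/min × 2π/60 = 2.513 rad/s.
a_c = ω²r = 2.65g ⇒ r = 2.65 × 10.0 / (2.513)² = 26.50/6.317 = 4.195 m.

4.20 m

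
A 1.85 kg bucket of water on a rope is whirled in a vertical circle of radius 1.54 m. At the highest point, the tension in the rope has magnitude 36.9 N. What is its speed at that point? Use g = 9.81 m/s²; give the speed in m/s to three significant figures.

6.77 m/s

At the top, T + mg = mv²/r, so v = √(r(T/m + g)) = √(1.54 × (36.9/1.85 + 9.81)) = √(1.54 × 29.76) = √45.82 = 6.769 m/s.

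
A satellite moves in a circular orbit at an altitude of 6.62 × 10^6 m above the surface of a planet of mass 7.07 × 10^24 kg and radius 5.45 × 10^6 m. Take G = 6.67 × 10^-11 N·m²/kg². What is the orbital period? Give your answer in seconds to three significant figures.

12100 s

r = R + h = 5.45 × 10^6 + 6.62 × 10^6 = 1.207 × 10^7 m. Gravity provides the centripetal force: G M m / r² = m v² / r ⇒ v = √(GM/r) = 6251 m/s.
T = 2πr/v = 2π × 1.207 × 10^7 / 6251 = 12130 s.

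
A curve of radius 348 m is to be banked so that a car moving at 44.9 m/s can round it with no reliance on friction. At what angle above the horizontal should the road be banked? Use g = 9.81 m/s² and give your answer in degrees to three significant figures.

30.6°

With no friction, the horizontal component of the normal force provides the centripetal force: N sinθ = mv²/r, while N cosθ = mg vertically.
Dividing: tanθ = v²/(r g) = (44.9)²/(348 × 9.81) = 2016/3414 = 0.5905.
θ = arctan(0.5905) = 30.56°.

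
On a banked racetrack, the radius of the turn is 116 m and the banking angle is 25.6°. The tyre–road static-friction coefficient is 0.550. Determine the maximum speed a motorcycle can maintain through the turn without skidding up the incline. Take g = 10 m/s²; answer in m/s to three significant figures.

At the maximum speed, friction acts down the slope at its limiting value f = μN. Radially (horizontal, toward centre): N sinθ + μN cosθ = mv²/r. Vertically: N cosθ − μN sinθ = mg.
Dividing: v² = r g (sinθ + μcosθ)/(cosθ − μsinθ).
sinθ + μcosθ = 0.4321 + 0.550×0.9018 = 0.9281; cosθ − μsinθ = 0.9018 − 0.550×0.4321 = 0.6642.
v² = 116 × 10.0 × 0.9281/0.6642 = 1621 m²/s², so v = 40.26 m/s.

40.3 m/s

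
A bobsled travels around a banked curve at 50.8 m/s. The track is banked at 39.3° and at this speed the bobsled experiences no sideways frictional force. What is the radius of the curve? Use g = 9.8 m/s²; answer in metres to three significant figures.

322 m

Frictionless banking: tanθ = v²/(rg), so r = v²/(g tanθ).
r = (50.8)²/(9.8 × tan 39.3°) = 2581/(9.8 × 0.8185) = 2581/8.021 = 321.7 m.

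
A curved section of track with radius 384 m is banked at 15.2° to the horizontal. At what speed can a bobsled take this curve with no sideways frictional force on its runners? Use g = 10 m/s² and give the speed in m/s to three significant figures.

On a frictionless banked curve, N sinθ = mv²/r and N cosθ = mg, so tanθ = v²/(rg).
v = √(r g tanθ) = √(384 × 10.0 × tan 15.2°) = √(384 × 10.0 × 0.2717) = √1043 = 32.30 m/s.

32.3 m/s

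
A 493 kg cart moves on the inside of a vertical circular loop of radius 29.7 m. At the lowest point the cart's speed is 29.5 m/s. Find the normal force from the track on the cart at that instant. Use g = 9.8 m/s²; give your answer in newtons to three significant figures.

At the lowest point, N points up (toward the centre) and the weight mg points down (away from the centre), so the net inward force is N − mg = mv²/r.
N = m(v²/r + g) = 493 × ((29.5)²/29.7 + 9.8) = 493 × (29.30 + 9.8) = 493 × 39.10 = 19280 N.

19300 N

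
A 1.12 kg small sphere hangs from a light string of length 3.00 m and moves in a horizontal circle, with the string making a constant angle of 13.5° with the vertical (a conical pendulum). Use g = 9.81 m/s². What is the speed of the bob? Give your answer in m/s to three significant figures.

1.28 m/s

The radius of the circle is r = L sinθ = 3.00 × sin 13.5° = 0.7003 m.
Horizontally T sinθ = mv²/r and vertically T cosθ = mg, so tanθ = v²/(rg).
v = √(r g tanθ) = √(0.7003 × 9.81 × 0.2401) = √1.649 = 1.284 m/s.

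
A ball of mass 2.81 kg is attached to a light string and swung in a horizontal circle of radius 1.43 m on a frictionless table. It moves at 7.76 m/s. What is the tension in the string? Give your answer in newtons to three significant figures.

The tension is the only horizontal force, so it supplies the full centripetal force: T = m v²/r = 2.81 × (7.760)²/1.43 = 2.81 × 60.22/1.43 = 118.3 N.

118 N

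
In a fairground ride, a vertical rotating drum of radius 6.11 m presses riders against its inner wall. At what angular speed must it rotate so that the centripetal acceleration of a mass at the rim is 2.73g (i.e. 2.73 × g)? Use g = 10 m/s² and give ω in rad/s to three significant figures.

2.11 rad/s

Centripetal acceleration a_c = ω²r. Setting ω²r = 2.73g:
ω = √(2.73g / r) = √(2.73 × 10.0 / 6.11) = √4.468 = 2.114 rad/s.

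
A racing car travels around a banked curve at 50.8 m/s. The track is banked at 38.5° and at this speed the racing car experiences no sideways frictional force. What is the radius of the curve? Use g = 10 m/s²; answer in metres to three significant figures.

Frictionless banking: tanθ = v²/(rg), so r = v²/(g tanθ).
r = (50.8)²/(10.0 × tan 38.5°) = 2581/(10.0 × 0.7954) = 2581/7.954 = 324.4 m.

324 m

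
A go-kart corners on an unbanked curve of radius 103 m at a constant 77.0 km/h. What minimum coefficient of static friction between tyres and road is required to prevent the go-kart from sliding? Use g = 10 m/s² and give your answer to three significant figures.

0.444

v = 77.0/3.6 = 21.39 m/s.
Friction provides the centripetal force: μ_s m g = m v²/r, so μ_s = v²/(g r) = (21.39)²/(10.0 × 103) = 457.5/1030 = 0.4442.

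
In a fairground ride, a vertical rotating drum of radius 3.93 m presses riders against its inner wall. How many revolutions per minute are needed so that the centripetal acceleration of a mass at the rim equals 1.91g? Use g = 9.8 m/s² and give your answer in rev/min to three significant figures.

20.8 rev/min

Require ω²r = 1.91g, so ω = √(1.91 × 9.8/3.93) = 2.182 rad/s.
In rev/min: ω × 60/(2π) = 2.182 × 60/(2π) = 20.84 rev/min.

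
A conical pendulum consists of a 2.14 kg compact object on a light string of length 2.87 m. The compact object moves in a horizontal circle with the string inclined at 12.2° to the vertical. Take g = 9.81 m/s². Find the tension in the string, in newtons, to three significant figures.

Vertically the bob has no acceleration, so T cosθ = mg.
T = mg/cosθ = 2.14 × 9.81 / cos 12.2° = 20.99/0.9774 = 21.48 N.

21.5 N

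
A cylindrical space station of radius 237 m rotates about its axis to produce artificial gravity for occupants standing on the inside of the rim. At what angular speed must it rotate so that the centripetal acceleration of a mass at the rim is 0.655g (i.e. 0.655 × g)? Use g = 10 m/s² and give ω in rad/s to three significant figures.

0.166 rad/s

Centripetal acceleration a_c = ω²r. Setting ω²r = 0.655g:
ω = √(0.655g / r) = √(0.655 × 10.0 / 237) = √0.02764 = 0.1662 rad/s.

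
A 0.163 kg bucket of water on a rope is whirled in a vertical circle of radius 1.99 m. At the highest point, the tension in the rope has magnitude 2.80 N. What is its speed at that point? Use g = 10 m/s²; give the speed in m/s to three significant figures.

At the top, T + mg = mv²/r, so v = √(r(T/m + g)) = √(1.99 × (2.80/0.163 + 10.0)) = √(1.99 × 27.18) = √54.08 = 7.354 m/s.

7.35 m/s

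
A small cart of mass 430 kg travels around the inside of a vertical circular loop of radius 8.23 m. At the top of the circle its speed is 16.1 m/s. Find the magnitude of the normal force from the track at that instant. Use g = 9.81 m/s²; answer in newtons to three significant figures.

At the top, both N and the weight mg point inward (toward the centre), so N + mg = mv²/r.
N = m(v²/r − g) = 430 × ((16.1)²/8.23 − 9.81) = 430 × (31.50 − 9.81) = 430 × 21.69 = 9325 N.

9320 N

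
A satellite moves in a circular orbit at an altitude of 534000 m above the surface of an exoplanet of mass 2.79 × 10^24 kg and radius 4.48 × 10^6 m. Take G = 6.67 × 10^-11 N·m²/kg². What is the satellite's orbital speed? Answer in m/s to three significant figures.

Orbital radius r = R + h = 4.48 × 10^6 + 534000 = 5.014 × 10^6 m.
Gravity supplies the centripetal force: G M m / r² = m v² / r, so v = √(GM/r).
v = √(6.67 × 10^-11 × 2.79 × 10^24 / 5.014 × 10^6) = √(3.711 × 10^7) = 6092 m/s.

6090 m/s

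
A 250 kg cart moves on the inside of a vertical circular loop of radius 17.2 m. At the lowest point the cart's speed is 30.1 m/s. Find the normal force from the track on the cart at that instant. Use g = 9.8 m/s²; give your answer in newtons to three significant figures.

At the lowest point, N points up (toward the centre) and the weight mg points down (away from the centre), so the net inward force is N − mg = mv²/r.
N = m(v²/r + g) = 250 × ((30.1)²/17.2 + 9.8) = 250 × (52.68 + 9.8) = 250 × 62.48 = 15620 N.

15600 N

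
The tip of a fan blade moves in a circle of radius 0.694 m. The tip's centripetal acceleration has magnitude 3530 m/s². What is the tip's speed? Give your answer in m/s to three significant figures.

49.5 m/s

a_c = v²/r ⇒ v = √(a_c · r) = √(3530 × 0.694) = √2450 = 49.50 m/s.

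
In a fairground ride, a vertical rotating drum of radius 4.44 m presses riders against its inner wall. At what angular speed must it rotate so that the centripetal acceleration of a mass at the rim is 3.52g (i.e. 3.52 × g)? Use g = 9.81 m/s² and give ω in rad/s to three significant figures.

2.79 rad/s

Centripetal acceleration a_c = ω²r. Setting ω²r = 3.52g:
ω = √(3.52g / r) = √(3.52 × 9.81 / 4.44) = √7.777 = 2.789 rad/s.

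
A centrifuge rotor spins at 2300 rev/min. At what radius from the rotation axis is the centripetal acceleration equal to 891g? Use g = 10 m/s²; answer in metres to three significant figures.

0.154 m

ω = 2300 rev/min × 2π/60 = 240.9 rad/s.
a_c = ω²r = 891g ⇒ r = 891 × 10.0 / (240.9)² = 8910/58010 = 0.1536 m.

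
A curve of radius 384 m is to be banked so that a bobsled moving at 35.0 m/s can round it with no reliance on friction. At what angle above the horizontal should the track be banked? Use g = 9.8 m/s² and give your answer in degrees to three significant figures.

18.0°

With no friction, the horizontal component of the normal force provides the centripetal force: N sinθ = mv²/r, while N cosθ = mg vertically.
Dividing: tanθ = v²/(r g) = (35.0)²/(384 × 9.8) = 1225/3763 = 0.3255.
θ = arctan(0.3255) = 18.03°.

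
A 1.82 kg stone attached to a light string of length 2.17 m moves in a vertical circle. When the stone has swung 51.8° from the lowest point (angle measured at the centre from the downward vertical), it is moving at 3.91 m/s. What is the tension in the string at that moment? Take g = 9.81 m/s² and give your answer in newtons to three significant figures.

Take the radial direction toward the centre of the circle as positive. The component of the weight along the string toward the centre is −mg cos φ (φ measured from the bottom), so Newton's second law along the string gives T − mg cos φ = m v²/r.
cos 51.8° = 0.6184, so T = m(v²/r + g cos φ) = 1.82 × ((3.91)²/2.17 + 9.81 × 0.6184) = 1.82 × (7.045 + (6.067)) = 1.82 × 13.11 = 23.86 N.

23.9 N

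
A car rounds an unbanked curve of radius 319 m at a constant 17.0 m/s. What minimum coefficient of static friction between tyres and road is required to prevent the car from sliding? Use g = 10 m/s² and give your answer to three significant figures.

0.0906

Friction provides the centripetal force: μ_s m g = m v²/r, so μ_s = v²/(g r) = (17.00)²/(10.0 × 319) = 289.0/3190 = 0.09060.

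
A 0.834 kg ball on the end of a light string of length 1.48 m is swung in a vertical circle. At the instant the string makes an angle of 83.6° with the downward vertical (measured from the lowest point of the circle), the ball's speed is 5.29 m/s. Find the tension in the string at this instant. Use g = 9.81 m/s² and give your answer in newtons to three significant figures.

Take the radial direction toward the centre of the circle as positive. The component of the weight along the string toward the centre is −mg cos φ (φ measured from the bottom), so Newton's second law along the string gives T − mg cos φ = m v²/r.
cos 83.6° = 0.1115, so T = m(v²/r + g cos φ) = 0.834 × ((5.29)²/1.48 + 9.81 × 0.1115) = 0.834 × (18.91 + (1.094)) = 0.834 × 20.00 = 16.68 N.

16.7 N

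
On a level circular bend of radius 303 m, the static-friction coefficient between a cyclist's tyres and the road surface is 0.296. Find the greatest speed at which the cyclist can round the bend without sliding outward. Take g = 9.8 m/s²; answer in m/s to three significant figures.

29.6 m/s

Friction provides the centripetal force on a flat curve. At maximum speed it is at its limiting value: μ_s m g = m v²/r.
Mass cancels: v_max = √(μ_s g r) = √(0.296 × 9.8 × 303) = √878.9 = 29.65 m/s.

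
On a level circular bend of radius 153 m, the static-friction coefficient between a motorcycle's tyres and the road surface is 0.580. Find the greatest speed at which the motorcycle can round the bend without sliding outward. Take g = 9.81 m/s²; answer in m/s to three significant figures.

On a flat curve, static friction is the only horizontal force, so it must supply the full centripetal force: μ_s m g = m v²/r.
Mass cancels: v_max = √(μ_s g r) = √(0.580 × 9.81 × 153) = √870.5 = 29.50 m/s.

29.5 m/s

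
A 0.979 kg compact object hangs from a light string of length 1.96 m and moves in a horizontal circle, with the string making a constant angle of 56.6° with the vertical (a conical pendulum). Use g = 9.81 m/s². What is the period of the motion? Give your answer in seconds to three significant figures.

r = L sinθ = 1.636 m. From T sinθ = mω²r and T cosθ = mg: tanθ = ω²r/g, so ω² = g tanθ / r = g/(L cosθ).
ω = √(g/(L cosθ)) = √(9.81/(1.96 × 0.5505)) = √9.092 = 3.015 rad/s.
Period = 2π/ω = 2.084 s.

2.08 s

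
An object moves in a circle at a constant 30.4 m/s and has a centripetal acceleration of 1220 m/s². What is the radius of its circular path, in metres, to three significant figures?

0.758 m

a_c = v²/r ⇒ r = v²/a_c = (30.4)²/1220 = 924.2/1220 = 0.7575 m.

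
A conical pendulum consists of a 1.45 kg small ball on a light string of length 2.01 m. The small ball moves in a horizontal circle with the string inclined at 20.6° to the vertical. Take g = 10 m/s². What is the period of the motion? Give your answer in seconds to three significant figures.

r = L sinθ = 0.7072 m. From T sinθ = mω²r and T cosθ = mg: tanθ = ω²r/g, so ω² = g tanθ / r = g/(L cosθ).
ω = √(g/(L cosθ)) = √(10.0/(2.01 × 0.9361)) = √5.315 = 2.305 rad/s.
Period = 2π/ω = 2.725 s.

2.73 s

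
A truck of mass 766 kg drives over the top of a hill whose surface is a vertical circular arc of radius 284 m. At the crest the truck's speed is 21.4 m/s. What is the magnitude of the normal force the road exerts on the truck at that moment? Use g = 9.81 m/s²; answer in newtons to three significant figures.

At the crest the centripetal acceleration points downward (toward the centre of the arc), so mg − N = mv²/r.
N = m(g − v²/r) = 766 × (9.81 − (21.4)²/284) = 766 × (9.81 − 1.613) = 766 × 8.197 = 6279 N.

6280 N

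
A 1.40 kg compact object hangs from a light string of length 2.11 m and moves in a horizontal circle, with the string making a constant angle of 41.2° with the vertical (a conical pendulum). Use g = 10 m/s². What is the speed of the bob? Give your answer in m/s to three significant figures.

The radius of the circle is r = L sinθ = 2.11 × sin 41.2° = 1.390 m.
Horizontally T sinθ = mv²/r and vertically T cosθ = mg, so tanθ = v²/(rg).
v = √(r g tanθ) = √(1.390 × 10.0 × 0.8754) = √12.17 = 3.488 m/s.

3.49 m/s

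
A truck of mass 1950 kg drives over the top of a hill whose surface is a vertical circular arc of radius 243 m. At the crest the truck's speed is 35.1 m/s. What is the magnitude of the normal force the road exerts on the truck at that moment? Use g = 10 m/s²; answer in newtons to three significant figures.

At the crest the centripetal acceleration points downward (toward the centre of the arc), so mg − N = mv²/r.
N = m(g − v²/r) = 1950 × (10.0 − (35.1)²/243) = 1950 × (10.0 − 5.070) = 1950 × 4.930 = 9614 N.

9610 N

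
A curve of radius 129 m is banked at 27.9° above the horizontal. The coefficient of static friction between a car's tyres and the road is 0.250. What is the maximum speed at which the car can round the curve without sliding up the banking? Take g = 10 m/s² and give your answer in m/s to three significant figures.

34.0 m/s

At the maximum speed, friction acts down the slope at its limiting value f = μN. Radially (horizontal, toward centre): N sinθ + μN cosθ = mv²/r. Vertically: N cosθ − μN sinθ = mg.
Dividing: v² = r g (sinθ + μcosθ)/(cosθ − μsinθ).
sinθ + μcosθ = 0.4679 + 0.250×0.8838 = 0.6889; cosθ − μsinθ = 0.8838 − 0.250×0.4679 = 0.7668.
v² = 129 × 10.0 × 0.6889/0.7668 = 1159 m²/s², so v = 34.04 m/s.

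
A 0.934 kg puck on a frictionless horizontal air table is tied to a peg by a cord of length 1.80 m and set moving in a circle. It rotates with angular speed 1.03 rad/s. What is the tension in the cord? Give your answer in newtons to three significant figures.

v = ωr = 1.03 × 1.80 = 1.854 m/s.
The tension is the only horizontal force, so it supplies the full centripetal force: T = m v²/r = 0.934 × (1.854)²/1.80 = 0.934 × 3.437/1.80 = 1.784 N.

1.78 N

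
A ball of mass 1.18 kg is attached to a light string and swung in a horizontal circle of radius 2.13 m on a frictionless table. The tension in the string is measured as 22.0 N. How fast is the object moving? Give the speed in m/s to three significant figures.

6.30 m/s

T = m v²/r ⇒ v = √(T r / m) = √(22.0 × 2.13 / 1.18) = √39.71 = 6.302 m/s.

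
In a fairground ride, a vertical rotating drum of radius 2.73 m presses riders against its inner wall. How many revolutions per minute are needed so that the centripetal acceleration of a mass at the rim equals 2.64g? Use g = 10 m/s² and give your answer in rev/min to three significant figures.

29.7 rev/min

Require ω²r = 2.64g, so ω = √(2.64 × 10.0/2.73) = 3.110 rad/s.
In rev/min: ω × 60/(2π) = 3.110 × 60/(2π) = 29.70 rev/min.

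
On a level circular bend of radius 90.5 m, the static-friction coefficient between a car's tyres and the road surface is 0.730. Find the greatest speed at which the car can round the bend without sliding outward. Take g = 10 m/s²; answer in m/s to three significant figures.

Friction provides the centripetal force on a flat curve. At maximum speed it is at its limiting value: μ_s m g = m v²/r.
Mass cancels: v_max = √(μ_s g r) = √(0.730 × 10.0 × 90.5) = √660.6 = 25.70 m/s.

25.7 m/s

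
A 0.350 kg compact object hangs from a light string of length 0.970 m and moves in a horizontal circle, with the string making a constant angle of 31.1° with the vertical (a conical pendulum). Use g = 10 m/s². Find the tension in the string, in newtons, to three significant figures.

4.09 N

Vertically the bob has no acceleration, so T cosθ = mg.
T = mg/cosθ = 0.350 × 10.0 / cos 31.1° = 3.500/0.8563 = 4.088 N.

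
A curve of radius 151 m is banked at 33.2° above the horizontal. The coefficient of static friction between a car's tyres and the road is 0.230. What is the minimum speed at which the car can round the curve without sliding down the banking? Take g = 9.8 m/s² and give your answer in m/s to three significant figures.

At the minimum speed, friction acts up the slope at its limiting value f = μN. Radially (horizontal, toward centre): N sinθ − μN cosθ = mv²/r. Vertically: N cosθ + μN sinθ = mg.
Dividing: v² = r g (sinθ − μcosθ)/(cosθ + μsinθ).
sinθ − μcosθ = 0.5476 − 0.230×0.8368 = 0.3551; cosθ + μsinθ = 0.8368 + 0.230×0.5476 = 0.9627.
v² = 151 × 9.8 × 0.3551/0.9627 = 545.8 m²/s², so v = 23.36 m/s.

23.4 m/s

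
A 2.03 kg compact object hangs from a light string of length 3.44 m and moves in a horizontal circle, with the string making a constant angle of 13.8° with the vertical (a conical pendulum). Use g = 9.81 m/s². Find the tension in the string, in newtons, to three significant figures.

20.5 N

Vertically the bob has no acceleration, so T cosθ = mg.
T = mg/cosθ = 2.03 × 9.81 / cos 13.8° = 19.91/0.9711 = 20.51 N.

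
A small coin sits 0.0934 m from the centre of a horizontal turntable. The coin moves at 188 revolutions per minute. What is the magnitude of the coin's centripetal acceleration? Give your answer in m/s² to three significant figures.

ω = 188 rev/min × 2π/60 = 19.69 rad/s, so v = ωr = 19.69 × 0.0934 = 1.839 m/s.
a_c = v²/r = (1.839)²/0.0934 = 3.381/0.0934 = 36.20 m/s².

36.2 m/s²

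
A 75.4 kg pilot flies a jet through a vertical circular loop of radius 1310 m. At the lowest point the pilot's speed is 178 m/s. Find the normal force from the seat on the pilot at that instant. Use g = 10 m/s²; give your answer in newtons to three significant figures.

At the lowest point, N points up (toward the centre) and the weight mg points down (away from the centre), so the net inward force is N − mg = mv²/r.
N = m(v²/r + g) = 75.4 × ((178)²/1310 + 10.0) = 75.4 × (24.19 + 10.0) = 75.4 × 34.19 = 2578 N.

2580 N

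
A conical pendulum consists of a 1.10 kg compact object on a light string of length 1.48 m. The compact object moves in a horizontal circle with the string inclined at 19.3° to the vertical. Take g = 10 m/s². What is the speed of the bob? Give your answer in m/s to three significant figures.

1.31 m/s

The radius of the circle is r = L sinθ = 1.48 × sin 19.3° = 0.4892 m.
Horizontally T sinθ = mv²/r and vertically T cosθ = mg, so tanθ = v²/(rg).
v = √(r g tanθ) = √(0.4892 × 10.0 × 0.3502) = √1.713 = 1.309 m/s.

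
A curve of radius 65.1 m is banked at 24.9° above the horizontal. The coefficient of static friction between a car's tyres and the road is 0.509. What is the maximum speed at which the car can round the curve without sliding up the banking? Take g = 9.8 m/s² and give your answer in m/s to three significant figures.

At the maximum speed, friction acts down the slope at its limiting value f = μN. Radially (horizontal, toward centre): N sinθ + μN cosθ = mv²/r. Vertically: N cosθ − μN sinθ = mg.
Dividing: v² = r g (sinθ + μcosθ)/(cosθ − μsinθ).
sinθ + μcosθ = 0.4210 + 0.509×0.9070 = 0.8827; cosθ − μsinθ = 0.9070 − 0.509×0.4210 = 0.6927.
v² = 65.1 × 9.8 × 0.8827/0.6927 = 812.9 m²/s², so v = 28.51 m/s.

28.5 m/s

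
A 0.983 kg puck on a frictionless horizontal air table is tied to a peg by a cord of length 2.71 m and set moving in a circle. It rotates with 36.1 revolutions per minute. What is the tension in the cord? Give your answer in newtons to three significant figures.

38.1 N

ω = 36.1 rev/min × 2π/60 = 3.780 rad/s, so v = ωr = 3.780 × 2.71 = 10.24 m/s.
The tension is the only horizontal force, so it supplies the full centripetal force: T = m v²/r = 0.983 × (10.24)²/2.71 = 0.983 × 105.0/2.71 = 38.07 N.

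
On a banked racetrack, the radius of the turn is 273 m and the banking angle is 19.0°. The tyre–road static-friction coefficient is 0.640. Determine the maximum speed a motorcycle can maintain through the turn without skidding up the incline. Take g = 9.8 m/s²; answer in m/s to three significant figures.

At the maximum speed, friction acts down the slope at its limiting value f = μN. Radially (horizontal, toward centre): N sinθ + μN cosθ = mv²/r. Vertically: N cosθ − μN sinθ = mg.
Dividing: v² = r g (sinθ + μcosθ)/(cosθ − μsinθ).
sinθ + μcosθ = 0.3256 + 0.640×0.9455 = 0.9307; cosθ − μsinθ = 0.9455 − 0.640×0.3256 = 0.7372.
v² = 273 × 9.8 × 0.9307/0.7372 = 3378 m²/s², so v = 58.12 m/s.

58.1 m/s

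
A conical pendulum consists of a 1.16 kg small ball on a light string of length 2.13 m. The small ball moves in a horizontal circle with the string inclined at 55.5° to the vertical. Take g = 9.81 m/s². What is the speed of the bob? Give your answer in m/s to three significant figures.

The radius of the circle is r = L sinθ = 2.13 × sin 55.5° = 1.755 m.
Horizontally T sinθ = mv²/r and vertically T cosθ = mg, so tanθ = v²/(rg).
v = √(r g tanθ) = √(1.755 × 9.81 × 1.455) = √25.06 = 5.006 m/s.

5.01 m/s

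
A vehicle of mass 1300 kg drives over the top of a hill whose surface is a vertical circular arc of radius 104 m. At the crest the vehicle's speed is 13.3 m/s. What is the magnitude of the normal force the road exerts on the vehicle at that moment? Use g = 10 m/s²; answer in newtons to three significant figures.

10800 N

At the crest the centripetal acceleration points downward (toward the centre of the arc), so mg − N = mv²/r.
N = m(g − v²/r) = 1300 × (10.0 − (13.3)²/104) = 1300 × (10.0 − 1.701) = 1300 × 8.299 = 10790 N.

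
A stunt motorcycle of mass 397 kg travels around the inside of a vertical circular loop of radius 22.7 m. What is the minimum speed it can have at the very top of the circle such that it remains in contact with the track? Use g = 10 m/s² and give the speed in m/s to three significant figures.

At the highest point the centre is directly below, so both the weight and N act inward: N + mg = mv²/r.
At minimum speed N → 0, so mg = mv_min²/r ⇒ v_min = √(g r) = √(10.0 × 22.7) = 15.07 m/s.

15.1 m/s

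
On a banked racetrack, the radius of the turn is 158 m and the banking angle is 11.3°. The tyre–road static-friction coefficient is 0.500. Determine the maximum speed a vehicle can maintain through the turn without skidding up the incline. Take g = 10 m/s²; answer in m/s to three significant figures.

At the maximum speed, friction acts down the slope at its limiting value f = μN. Radially (horizontal, toward centre): N sinθ + μN cosθ = mv²/r. Vertically: N cosθ − μN sinθ = mg.
Dividing: v² = r g (sinθ + μcosθ)/(cosθ − μsinθ).
sinθ + μcosθ = 0.1959 + 0.500×0.9806 = 0.6863; cosθ − μsinθ = 0.9806 − 0.500×0.1959 = 0.8826.
v² = 158 × 10.0 × 0.6863/0.8826 = 1228 m²/s², so v = 35.05 m/s.

35.0 m/s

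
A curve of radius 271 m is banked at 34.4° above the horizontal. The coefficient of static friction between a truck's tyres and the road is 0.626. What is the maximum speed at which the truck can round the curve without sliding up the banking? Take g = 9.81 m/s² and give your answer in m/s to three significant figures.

78.1 m/s

At the maximum speed, friction acts down the slope at its limiting value f = μN. Radially (horizontal, toward centre): N sinθ + μN cosθ = mv²/r. Vertically: N cosθ − μN sinθ = mg.
Dividing: v² = r g (sinθ + μcosθ)/(cosθ − μsinθ).
sinθ + μcosθ = 0.5650 + 0.626×0.8251 = 1.081; cosθ − μsinθ = 0.8251 − 0.626×0.5650 = 0.4714.
v² = 271 × 9.81 × 1.081/0.4714 = 6099 m²/s², so v = 78.09 m/s.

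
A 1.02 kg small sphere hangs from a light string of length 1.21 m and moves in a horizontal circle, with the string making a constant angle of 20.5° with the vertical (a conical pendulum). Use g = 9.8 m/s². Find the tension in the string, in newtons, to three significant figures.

10.7 N

Vertically the bob has no acceleration, so T cosθ = mg.
T = mg/cosθ = 1.02 × 9.8 / cos 20.5° = 9.996/0.9367 = 10.67 N.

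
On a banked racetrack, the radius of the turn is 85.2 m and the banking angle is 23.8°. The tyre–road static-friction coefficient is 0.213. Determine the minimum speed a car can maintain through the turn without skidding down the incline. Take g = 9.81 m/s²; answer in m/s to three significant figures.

At the minimum speed, friction acts up the slope at its limiting value f = μN. Radially (horizontal, toward centre): N sinθ − μN cosθ = mv²/r. Vertically: N cosθ + μN sinθ = mg.
Dividing: v² = r g (sinθ − μcosθ)/(cosθ + μsinθ).
sinθ − μcosθ = 0.4035 − 0.213×0.9150 = 0.2087; cosθ + μsinθ = 0.9150 + 0.213×0.4035 = 1.001.
v² = 85.2 × 9.81 × 0.2087/1.001 = 174.2 m²/s², so v = 13.20 m/s.

13.2 m/s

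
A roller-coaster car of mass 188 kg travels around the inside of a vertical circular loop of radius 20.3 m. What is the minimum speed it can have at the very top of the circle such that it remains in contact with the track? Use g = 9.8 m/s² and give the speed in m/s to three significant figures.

At the highest point the centre is directly below, so both the weight and N act inward: N + mg = mv²/r.
At minimum speed N → 0, so mg = mv_min²/r ⇒ v_min = √(g r) = √(9.8 × 20.3) = 14.10 m/s.

14.1 m/s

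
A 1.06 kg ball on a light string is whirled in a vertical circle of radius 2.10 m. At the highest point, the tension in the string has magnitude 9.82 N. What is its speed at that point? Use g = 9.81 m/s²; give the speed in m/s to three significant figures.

6.33 m/s

At the top, T + mg = mv²/r, so v = √(r(T/m + g)) = √(2.10 × (9.82/1.06 + 9.81)) = √(2.10 × 19.07) = √40.06 = 6.329 m/s.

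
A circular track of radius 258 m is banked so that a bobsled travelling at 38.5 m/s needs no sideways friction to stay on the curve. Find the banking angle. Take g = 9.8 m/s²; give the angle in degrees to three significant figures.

30.4°

With no friction, the horizontal component of the normal force provides the centripetal force: N sinθ = mv²/r, while N cosθ = mg vertically.
Dividing: tanθ = v²/(r g) = (38.5)²/(258 × 9.8) = 1482/2528 = 0.5862.
θ = arctan(0.5862) = 30.38°.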